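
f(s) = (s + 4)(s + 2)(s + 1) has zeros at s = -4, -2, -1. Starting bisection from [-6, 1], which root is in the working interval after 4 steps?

midpoint -2.5: f = 1.125 > 0 → [-6, -2.5]
midpoint -4.25: f = -1.828125 < 0 → [-4.25, -2.5]
midpoint -3.375: f = 2.041016 > 0 → [-4.25, -3.375]
midpoint -3.8125: f = 0.9558 > 0 → [-4.25, -3.8125]

-4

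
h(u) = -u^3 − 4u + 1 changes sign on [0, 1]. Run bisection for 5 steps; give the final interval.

midpoint 0.5: h = -1.125 < 0 → [0, 0.5]
midpoint 0.25: h = -0.015625 < 0 → [0, 0.25]
midpoint 0.125: h = 0.498047 > 0 → [0.125, 0.25]
midpoint 0.1875: h = 0.2434 > 0 → [0.1875, 0.25]
midpoint 0.21875: h = 0.1145 > 0 → [0.21875, 0.25]

[0.21875, 0.25]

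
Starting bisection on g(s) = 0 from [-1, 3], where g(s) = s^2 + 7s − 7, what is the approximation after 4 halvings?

midpoint 1: g = 1 > 0 → [-1, 1]
midpoint 0: g = -7 < 0 → [0, 1]
midpoint 0.5: g = -3.25 < 0 → [0.5, 1]
midpoint 0.75: g = -1.1875 < 0 → [0.75, 1]

0.75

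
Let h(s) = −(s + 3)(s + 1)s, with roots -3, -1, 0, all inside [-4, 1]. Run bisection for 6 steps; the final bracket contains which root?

-3

h(-1.5) = -1.125 < 0, so the root lies in [-4, -1.5]
h(-2.75) = -1.203125 < 0, so the root lies in [-4, -2.75]
h(-3.375) = 3.005859 > 0, so the root lies in [-3.375, -2.75]
h(-3.0625) = 0.3948 > 0, so the root lies in [-3.0625, -2.75]
h(-2.90625) = -0.5194 < 0, so the root lies in [-3.0625, -2.90625]
h(-2.984375) = -0.0925 < 0, so the root lies in [-3.0625, -2.984375]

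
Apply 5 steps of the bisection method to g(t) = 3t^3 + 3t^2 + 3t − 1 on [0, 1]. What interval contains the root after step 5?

[0.25, 0.28125]

m = 0.5, g(m) = 1.625 (+); new bracket [0, 0.5]
m = 0.25, g(m) = -0.015625 (−); new bracket [0.25, 0.5]
m = 0.375, g(m) = 0.705078 (+); new bracket [0.25, 0.375]
m = 0.3125, g(m) = 0.322 (+); new bracket [0.25, 0.3125]
m = 0.28125, g(m) = 0.1478 (+); new bracket [0.25, 0.28125]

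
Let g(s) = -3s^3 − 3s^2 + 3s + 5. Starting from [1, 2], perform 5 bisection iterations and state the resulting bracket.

m = 1.5, g(m) = -7.375 (−); new bracket [1, 1.5]
m = 1.25, g(m) = -1.796875 (−); new bracket [1, 1.25]
m = 1.125, g(m) = 0.306641 (+); new bracket [1.125, 1.25]
m = 1.1875, g(m) = -0.6917 (−); new bracket [1.125, 1.1875]
m = 1.15625, g(m) = -0.1794 (−); new bracket [1.125, 1.15625]

[1.125, 1.15625]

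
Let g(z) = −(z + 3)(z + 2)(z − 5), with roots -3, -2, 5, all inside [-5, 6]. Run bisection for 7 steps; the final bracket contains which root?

m = 0.5, g(m) = 39.375 (+); new bracket [0.5, 6]
m = 3.25, g(m) = 57.421875 (+); new bracket [3.25, 6]
m = 4.625, g(m) = 18.943359 (+); new bracket [4.625, 6]
m = 5.3125, g(m) = -18.9954 (−); new bracket [4.625, 5.3125]
m = 4.96875, g(m) = 1.7354 (+); new bracket [4.96875, 5.3125]
m = 5.140625, g(m) = -8.1744 (−); new bracket [4.96875, 5.140625]
m = 5.0546875, g(m) = -3.1075 (−); new bracket [4.96875, 5.0546875]

5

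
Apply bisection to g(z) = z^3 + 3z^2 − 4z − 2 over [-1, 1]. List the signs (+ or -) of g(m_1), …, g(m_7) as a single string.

-+--++-

midpoint 0: g = -2 < 0 → [-1, 0]
midpoint -0.5: g = 0.625 > 0 → [-0.5, 0]
midpoint -0.25: g = -0.828125 < 0 → [-0.5, -0.25]
midpoint -0.375: g = -0.1309 < 0 → [-0.5, -0.375]
midpoint -0.4375: g = 0.2405 > 0 → [-0.4375, -0.375]
midpoint -0.40625: g = 0.0531 > 0 → [-0.40625, -0.375]
midpoint -0.390625: g = -0.0393 < 0 → [-0.40625, -0.390625]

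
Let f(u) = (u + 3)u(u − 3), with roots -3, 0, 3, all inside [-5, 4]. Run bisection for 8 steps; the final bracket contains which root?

u = -0.5 gives f = 4.375, positive; keep [-5, -0.5]
u = -2.75 gives f = 3.953125, positive; keep [-5, -2.75]
u = -3.875 gives f = -23.310547, negative; keep [-3.875, -2.75]
u = -3.3125 gives f = -6.5344, negative; keep [-3.3125, -2.75]
u = -3.03125 gives f = -0.5713, negative; keep [-3.03125, -2.75]
u = -2.890625 gives f = 1.8624, positive; keep [-3.03125, -2.890625]
u = -2.9609375 gives f = 0.6895, positive; keep [-3.03125, -2.9609375]
u = -2.99609375 gives f = 0.0702, positive; keep [-3.03125, -2.99609375]

-3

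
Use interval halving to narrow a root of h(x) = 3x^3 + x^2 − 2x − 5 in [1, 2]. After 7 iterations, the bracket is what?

[1.25, 1.2578125]

m = 1.5, h(m) = 4.375 (+); new bracket [1, 1.5]
m = 1.25, h(m) = -0.078125 (−); new bracket [1.25, 1.5]
m = 1.375, h(m) = 1.939453 (+); new bracket [1.25, 1.375]
m = 1.3125, h(m) = 0.8806 (+); new bracket [1.25, 1.3125]
m = 1.28125, h(m) = 0.389 (+); new bracket [1.25, 1.28125]
m = 1.265625, h(m) = 0.1524 (+); new bracket [1.25, 1.265625]
m = 1.2578125, h(m) = 0.0364 (+); new bracket [1.25, 1.2578125]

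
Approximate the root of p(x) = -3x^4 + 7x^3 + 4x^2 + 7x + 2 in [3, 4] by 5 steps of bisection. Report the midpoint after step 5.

p(3.5) = -74.5625 < 0, so the root lies in [3, 3.5]
p(3.25) = -27.402344 < 0, so the root lies in [3, 3.25]
p(3.125) = -9.541748 < 0, so the root lies in [3, 3.125]
p(3.0625) = -1.8782 < 0, so the root lies in [3, 3.0625]
p(3.03125) = 1.6563 > 0, so the root lies in [3.03125, 3.0625]

3.03125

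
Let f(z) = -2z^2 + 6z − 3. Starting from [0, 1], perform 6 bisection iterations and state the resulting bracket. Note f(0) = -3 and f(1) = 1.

m = 0.5, f(m) = -0.5 (−); new bracket [0.5, 1]
m = 0.75, f(m) = 0.375 (+); new bracket [0.5, 0.75]
m = 0.625, f(m) = -0.03125 (−); new bracket [0.625, 0.75]
m = 0.6875, f(m) = 0.1797 (+); new bracket [0.625, 0.6875]
m = 0.65625, f(m) = 0.0762 (+); new bracket [0.625, 0.65625]
m = 0.640625, f(m) = 0.0229 (+); new bracket [0.625, 0.640625]

[0.625, 0.640625]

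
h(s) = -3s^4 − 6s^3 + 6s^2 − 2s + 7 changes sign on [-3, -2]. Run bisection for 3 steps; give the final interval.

s = -2.5 gives h = 26.0625, positive; keep [-3, -2.5]
s = -2.75 gives h = 11.082031, positive; keep [-3, -2.75]
s = -2.875 gives h = -0.035889, negative; keep [-2.875, -2.75]

[-2.875, -2.75]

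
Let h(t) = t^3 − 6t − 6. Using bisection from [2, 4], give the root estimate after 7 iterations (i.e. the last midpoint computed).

2.859375

midpoint 3: h = 3 > 0 → [2, 3]
midpoint 2.5: h = -5.375 < 0 → [2.5, 3]
midpoint 2.75: h = -1.703125 < 0 → [2.75, 3]
midpoint 2.875: h = 0.5137 > 0 → [2.75, 2.875]
midpoint 2.8125: h = -0.6277 < 0 → [2.8125, 2.875]
midpoint 2.84375: h = -0.0653 < 0 → [2.84375, 2.875]
midpoint 2.859375: h = 0.2221 > 0 → [2.84375, 2.859375]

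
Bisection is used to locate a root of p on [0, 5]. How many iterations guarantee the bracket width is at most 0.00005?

17

Width after n steps is 5/2^n. Need 2^n ≥ 5/0.00005 = 100000.
2^16 = 65536 < 100000 ≤ 2^17 = 131072, so n = 17.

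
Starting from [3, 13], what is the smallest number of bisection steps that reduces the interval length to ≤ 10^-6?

Width after n steps is 10/2^n. Need 2^n ≥ 10/10^-6 = 10000000.
2^23 = 8388608 < 10000000 ≤ 2^24 = 16777216, so n = 24.

24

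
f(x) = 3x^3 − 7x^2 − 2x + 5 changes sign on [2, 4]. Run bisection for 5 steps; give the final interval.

m = 3, f(m) = 17 (+); new bracket [2, 3]
m = 2.5, f(m) = 3.125 (+); new bracket [2, 2.5]
m = 2.25, f(m) = -0.765625 (−); new bracket [2.25, 2.5]
m = 2.375, f(m) = 0.9551 (+); new bracket [2.25, 2.375]
m = 2.3125, f(m) = 0.0408 (+); new bracket [2.25, 2.3125]

[2.25, 2.3125]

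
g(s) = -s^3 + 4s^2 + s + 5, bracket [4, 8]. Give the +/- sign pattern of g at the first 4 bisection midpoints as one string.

---+

g(6) = -61 < 0, so the root lies in [4, 6]
g(5) = -15 < 0, so the root lies in [4, 5]
g(4.5) = -0.625 < 0, so the root lies in [4, 4.5]
g(4.25) = 4.7344 > 0, so the root lies in [4.25, 4.5]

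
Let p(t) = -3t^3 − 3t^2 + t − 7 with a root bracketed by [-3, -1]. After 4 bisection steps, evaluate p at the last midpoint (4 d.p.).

midpoint -2: p = 3 > 0 → [-2, -1]
midpoint -1.5: p = -5.125 < 0 → [-2, -1.5]
midpoint -1.75: p = -1.859375 < 0 → [-2, -1.75]
midpoint -1.875: p = 0.3535 > 0 → [-1.875, -1.75]

0.3535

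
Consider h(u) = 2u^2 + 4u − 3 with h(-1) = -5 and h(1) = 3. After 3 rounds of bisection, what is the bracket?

h(0) = -3 < 0, so the root lies in [0, 1]
h(0.5) = -0.5 < 0, so the root lies in [0.5, 1]
h(0.75) = 1.125 > 0, so the root lies in [0.5, 0.75]

[0.5, 0.75]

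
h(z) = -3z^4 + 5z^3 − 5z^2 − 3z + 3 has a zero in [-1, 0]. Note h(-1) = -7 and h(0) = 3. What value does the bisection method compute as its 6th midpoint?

-0.703125

z = -0.5 gives h = 2.4375, positive; keep [-1, -0.5]
z = -0.75 gives h = -0.621094, negative; keep [-0.75, -0.5]
z = -0.625 gives h = 1.243408, positive; keep [-0.75, -0.625]
z = -0.6875 gives h = 0.4043, positive; keep [-0.75, -0.6875]
z = -0.71875 gives h = -0.0839, negative; keep [-0.71875, -0.6875]
z = -0.703125 gives h = 0.1661, positive; keep [-0.71875, -0.703125]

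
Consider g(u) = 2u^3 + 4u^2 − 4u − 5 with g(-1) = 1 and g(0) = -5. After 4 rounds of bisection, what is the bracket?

[-0.875, -0.8125]

midpoint -0.5: g = -2.25 < 0 → [-1, -0.5]
midpoint -0.75: g = -0.59375 < 0 → [-1, -0.75]
midpoint -0.875: g = 0.222656 > 0 → [-0.875, -0.75]
midpoint -0.8125: g = -0.1821 < 0 → [-0.875, -0.8125]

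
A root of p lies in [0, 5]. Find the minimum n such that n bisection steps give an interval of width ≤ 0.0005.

14

Width after n steps is 5/2^n. Need 2^n ≥ 5/0.0005 = 10000.
2^13 = 8192 < 10000 ≤ 2^14 = 16384, so n = 14.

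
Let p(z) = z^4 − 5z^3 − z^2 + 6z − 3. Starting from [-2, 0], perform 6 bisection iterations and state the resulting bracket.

p(-1) = -4 < 0, so the root lies in [-2, -1]
p(-1.5) = 7.6875 > 0, so the root lies in [-1.5, -1]
p(-1.25) = 0.144531 > 0, so the root lies in [-1.25, -1]
p(-1.125) = -2.2947 < 0, so the root lies in [-1.25, -1.125]
p(-1.1875) = -1.1738 < 0, so the root lies in [-1.25, -1.1875]
p(-1.21875) = -0.5402 < 0, so the root lies in [-1.25, -1.21875]

[-1.25, -1.21875]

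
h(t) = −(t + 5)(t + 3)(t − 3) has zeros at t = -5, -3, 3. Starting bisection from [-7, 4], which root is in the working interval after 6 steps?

3

t = -1.5 gives h = 23.625, positive; keep [-1.5, 4]
t = 1.25 gives h = 46.484375, positive; keep [1.25, 4]
t = 2.625 gives h = 16.083984, positive; keep [2.625, 4]
t = 3.3125 gives h = -16.3977, negative; keep [2.625, 3.3125]
t = 2.96875 gives h = 1.4864, positive; keep [2.96875, 3.3125]
t = 3.140625 gives h = -7.0296, negative; keep [2.96875, 3.140625]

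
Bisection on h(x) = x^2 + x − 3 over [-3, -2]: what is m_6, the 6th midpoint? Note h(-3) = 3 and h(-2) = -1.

h(-2.5) = 0.75 > 0, so the root lies in [-2.5, -2]
h(-2.25) = -0.1875 < 0, so the root lies in [-2.5, -2.25]
h(-2.375) = 0.265625 > 0, so the root lies in [-2.375, -2.25]
h(-2.3125) = 0.0352 > 0, so the root lies in [-2.3125, -2.25]
h(-2.28125) = -0.0771 < 0, so the root lies in [-2.3125, -2.28125]
h(-2.296875) = -0.0212 < 0, so the root lies in [-2.3125, -2.296875]

-2.296875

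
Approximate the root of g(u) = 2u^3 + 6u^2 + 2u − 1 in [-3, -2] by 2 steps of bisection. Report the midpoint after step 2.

-2.75

m = -2.5, g(m) = 0.25 (+); new bracket [-3, -2.5]
m = -2.75, g(m) = -2.71875 (−); new bracket [-2.75, -2.5]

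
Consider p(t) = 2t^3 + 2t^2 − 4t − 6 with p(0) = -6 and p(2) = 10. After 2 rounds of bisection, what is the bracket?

[1.5, 2]

m = 1, p(m) = -6 (−); new bracket [1, 2]
m = 1.5, p(m) = -0.75 (−); new bracket [1.5, 2]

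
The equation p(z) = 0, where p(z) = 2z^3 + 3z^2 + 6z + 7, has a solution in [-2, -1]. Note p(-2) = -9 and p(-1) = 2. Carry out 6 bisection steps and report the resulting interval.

p(-1.5) = -2 < 0, so the root lies in [-1.5, -1]
p(-1.25) = 0.28125 > 0, so the root lies in [-1.5, -1.25]
p(-1.375) = -0.777344 < 0, so the root lies in [-1.375, -1.25]
p(-1.3125) = -0.229 < 0, so the root lies in [-1.3125, -1.25]
p(-1.28125) = 0.0307 > 0, so the root lies in [-1.3125, -1.28125]
p(-1.296875) = -0.098 < 0, so the root lies in [-1.296875, -1.28125]

[-1.296875, -1.28125]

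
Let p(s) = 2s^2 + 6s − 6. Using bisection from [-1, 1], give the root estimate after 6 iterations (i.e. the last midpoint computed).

0.78125

p(0) = -6 < 0, so the root lies in [0, 1]
p(0.5) = -2.5 < 0, so the root lies in [0.5, 1]
p(0.75) = -0.375 < 0, so the root lies in [0.75, 1]
p(0.875) = 0.7812 > 0, so the root lies in [0.75, 0.875]
p(0.8125) = 0.1953 > 0, so the root lies in [0.75, 0.8125]
p(0.78125) = -0.0918 < 0, so the root lies in [0.78125, 0.8125]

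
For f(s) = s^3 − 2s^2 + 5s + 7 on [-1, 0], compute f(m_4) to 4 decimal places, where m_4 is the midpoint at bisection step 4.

-0.2693

f(-0.5) = 3.875 > 0, so the root lies in [-1, -0.5]
f(-0.75) = 1.703125 > 0, so the root lies in [-1, -0.75]
f(-0.875) = 0.423828 > 0, so the root lies in [-1, -0.875]
f(-0.9375) = -0.2693 < 0, so the root lies in [-0.9375, -0.875]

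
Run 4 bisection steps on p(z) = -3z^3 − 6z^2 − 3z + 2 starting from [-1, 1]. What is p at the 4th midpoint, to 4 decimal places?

p(0) = 2 > 0, so the root lies in [0, 1]
p(0.5) = -1.375 < 0, so the root lies in [0, 0.5]
p(0.25) = 0.828125 > 0, so the root lies in [0.25, 0.5]
p(0.375) = -0.127 < 0, so the root lies in [0.25, 0.375]

-0.1270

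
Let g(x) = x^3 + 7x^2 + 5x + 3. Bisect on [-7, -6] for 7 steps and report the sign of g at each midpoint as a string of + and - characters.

midpoint -6.5: g = -8.375 < 0 → [-6.5, -6]
midpoint -6.25: g = 1.046875 > 0 → [-6.5, -6.25]
midpoint -6.375: g = -3.474609 < 0 → [-6.375, -6.25]
midpoint -6.3125: g = -1.1672 < 0 → [-6.3125, -6.25]
midpoint -6.28125: g = -0.0486 < 0 → [-6.28125, -6.25]
midpoint -6.265625: g = 0.502 > 0 → [-6.28125, -6.265625]
midpoint -6.2734375: g = 0.2274 > 0 → [-6.28125, -6.2734375]

-+---++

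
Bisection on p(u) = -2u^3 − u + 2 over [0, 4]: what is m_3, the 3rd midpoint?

p(2) = -16 < 0, so the root lies in [0, 2]
p(1) = -1 < 0, so the root lies in [0, 1]
p(0.5) = 1.25 > 0, so the root lies in [0.5, 1]

0.5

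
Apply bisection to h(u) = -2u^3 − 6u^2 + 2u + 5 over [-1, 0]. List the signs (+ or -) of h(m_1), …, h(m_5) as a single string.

++-++

u = -0.5 gives h = 2.75, positive; keep [-1, -0.5]
u = -0.75 gives h = 0.96875, positive; keep [-1, -0.75]
u = -0.875 gives h = -0.003906, negative; keep [-0.875, -0.75]
u = -0.8125 gives h = 0.4868, positive; keep [-0.875, -0.8125]
u = -0.84375 gives h = 0.2424, positive; keep [-0.875, -0.84375]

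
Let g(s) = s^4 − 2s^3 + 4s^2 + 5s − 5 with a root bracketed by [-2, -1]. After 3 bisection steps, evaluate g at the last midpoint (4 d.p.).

g(-1.5) = 8.3125 > 0, so the root lies in [-1.5, -1]
g(-1.25) = 1.347656 > 0, so the root lies in [-1.25, -1]
g(-1.125) = -1.113037 < 0, so the root lies in [-1.25, -1.125]

-1.1130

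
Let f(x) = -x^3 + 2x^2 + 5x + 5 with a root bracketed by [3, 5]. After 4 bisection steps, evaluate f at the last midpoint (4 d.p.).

x = 4 gives f = -7, negative; keep [3, 4]
x = 3.5 gives f = 4.125, positive; keep [3.5, 4]
x = 3.75 gives f = -0.859375, negative; keep [3.5, 3.75]
x = 3.625 gives f = 1.7715, positive; keep [3.625, 3.75]

1.7715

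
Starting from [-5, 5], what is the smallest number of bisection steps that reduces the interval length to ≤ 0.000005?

Width after n steps is 10/2^n. Need 2^n ≥ 10/0.000005 = 2000000.
2^20 = 1048576 < 2000000 ≤ 2^21 = 2097152, so n = 21.

21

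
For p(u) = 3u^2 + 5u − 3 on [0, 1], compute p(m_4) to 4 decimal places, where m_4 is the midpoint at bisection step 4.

u = 0.5 gives p = 0.25, positive; keep [0, 0.5]
u = 0.25 gives p = -1.5625, negative; keep [0.25, 0.5]
u = 0.375 gives p = -0.703125, negative; keep [0.375, 0.5]
u = 0.4375 gives p = -0.2383, negative; keep [0.4375, 0.5]

-0.2383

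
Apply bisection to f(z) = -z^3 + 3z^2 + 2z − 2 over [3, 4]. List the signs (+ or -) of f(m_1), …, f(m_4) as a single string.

m = 3.5, f(m) = -1.125 (−); new bracket [3, 3.5]
m = 3.25, f(m) = 1.859375 (+); new bracket [3.25, 3.5]
m = 3.375, f(m) = 0.478516 (+); new bracket [3.375, 3.5]
m = 3.4375, f(m) = -0.2947 (−); new bracket [3.375, 3.4375]

-++-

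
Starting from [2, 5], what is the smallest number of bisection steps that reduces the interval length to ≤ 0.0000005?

Width after n steps is 3/2^n. Need 2^n ≥ 3/0.0000005 = 6000000.
2^22 = 4194304 < 6000000 ≤ 2^23 = 8388608, so n = 23.

23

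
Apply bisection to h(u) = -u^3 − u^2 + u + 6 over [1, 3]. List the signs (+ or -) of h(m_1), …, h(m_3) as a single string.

u = 2 gives h = -4, negative; keep [1, 2]
u = 1.5 gives h = 1.875, positive; keep [1.5, 2]
u = 1.75 gives h = -0.671875, negative; keep [1.5, 1.75]

-+-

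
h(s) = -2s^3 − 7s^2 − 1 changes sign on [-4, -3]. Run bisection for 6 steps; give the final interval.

m = -3.5, h(m) = -1 (−); new bracket [-4, -3.5]
m = -3.75, h(m) = 6.03125 (+); new bracket [-3.75, -3.5]
m = -3.625, h(m) = 2.285156 (+); new bracket [-3.625, -3.5]
m = -3.5625, h(m) = 0.5864 (+); new bracket [-3.5625, -3.5]
m = -3.53125, h(m) = -0.2206 (−); new bracket [-3.5625, -3.53125]
m = -3.546875, h(m) = 0.1794 (+); new bracket [-3.546875, -3.53125]

[-3.546875, -3.53125]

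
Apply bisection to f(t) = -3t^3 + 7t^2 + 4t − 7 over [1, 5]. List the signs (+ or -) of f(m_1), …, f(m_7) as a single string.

-+-++++

t = 3 gives f = -13, negative; keep [1, 3]
t = 2 gives f = 5, positive; keep [2, 3]
t = 2.5 gives f = -0.125, negative; keep [2, 2.5]
t = 2.25 gives f = 3.2656, positive; keep [2.25, 2.5]
t = 2.375 gives f = 1.7949, positive; keep [2.375, 2.5]
t = 2.4375 gives f = 0.8933, positive; keep [2.4375, 2.5]
t = 2.46875 gives f = 0.399, positive; keep [2.46875, 2.5]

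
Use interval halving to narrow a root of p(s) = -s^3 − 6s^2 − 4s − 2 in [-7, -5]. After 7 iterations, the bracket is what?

[-5.328125, -5.3125]

midpoint -6: p = 22 > 0 → [-6, -5]
midpoint -5.5: p = 4.875 > 0 → [-5.5, -5]
midpoint -5.25: p = -1.671875 < 0 → [-5.5, -5.25]
midpoint -5.375: p = 1.4434 > 0 → [-5.375, -5.25]
midpoint -5.3125: p = -0.1531 < 0 → [-5.375, -5.3125]
midpoint -5.34375: p = 0.6353 > 0 → [-5.34375, -5.3125]
midpoint -5.328125: p = 0.2387 > 0 → [-5.328125, -5.3125]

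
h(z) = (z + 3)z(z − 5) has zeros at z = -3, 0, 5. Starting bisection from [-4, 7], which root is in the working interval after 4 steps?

z = 1.5 gives h = -23.625, negative; keep [1.5, 7]
z = 4.25 gives h = -23.109375, negative; keep [4.25, 7]
z = 5.625 gives h = 30.322266, positive; keep [4.25, 5.625]
z = 4.9375 gives h = -2.4495, negative; keep [4.9375, 5.625]

5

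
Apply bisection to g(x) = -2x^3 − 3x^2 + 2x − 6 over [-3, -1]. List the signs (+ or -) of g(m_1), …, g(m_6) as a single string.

midpoint -2: g = -6 < 0 → [-3, -2]
midpoint -2.5: g = 1.5 > 0 → [-2.5, -2]
midpoint -2.25: g = -2.90625 < 0 → [-2.5, -2.25]
midpoint -2.375: g = -0.8789 < 0 → [-2.5, -2.375]
midpoint -2.4375: g = 0.2651 > 0 → [-2.4375, -2.375]
midpoint -2.40625: g = -0.3181 < 0 → [-2.4375, -2.40625]

-+--+-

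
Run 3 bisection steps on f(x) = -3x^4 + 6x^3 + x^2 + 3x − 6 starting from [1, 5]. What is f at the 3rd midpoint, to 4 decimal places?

midpoint 3: f = -69 < 0 → [1, 3]
midpoint 2: f = 4 > 0 → [2, 3]
midpoint 2.5: f = -15.6875 < 0 → [2, 2.5]

-15.6875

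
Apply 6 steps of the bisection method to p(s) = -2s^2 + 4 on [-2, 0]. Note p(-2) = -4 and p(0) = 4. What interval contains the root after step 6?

[-1.4375, -1.40625]

midpoint -1: p = 2 > 0 → [-2, -1]
midpoint -1.5: p = -0.5 < 0 → [-1.5, -1]
midpoint -1.25: p = 0.875 > 0 → [-1.5, -1.25]
midpoint -1.375: p = 0.2188 > 0 → [-1.5, -1.375]
midpoint -1.4375: p = -0.1328 < 0 → [-1.4375, -1.375]
midpoint -1.40625: p = 0.0449 > 0 → [-1.4375, -1.40625]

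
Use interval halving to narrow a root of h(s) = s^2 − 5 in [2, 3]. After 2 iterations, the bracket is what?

m = 2.5, h(m) = 1.25 (+); new bracket [2, 2.5]
m = 2.25, h(m) = 0.0625 (+); new bracket [2, 2.25]

[2, 2.25]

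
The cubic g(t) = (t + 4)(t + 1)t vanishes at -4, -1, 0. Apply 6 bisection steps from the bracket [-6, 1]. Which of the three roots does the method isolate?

-4

m = -2.5, g(m) = 5.625 (+); new bracket [-6, -2.5]
m = -4.25, g(m) = -3.453125 (−); new bracket [-4.25, -2.5]
m = -3.375, g(m) = 5.009766 (+); new bracket [-4.25, -3.375]
m = -3.8125, g(m) = 2.0105 (+); new bracket [-4.25, -3.8125]
m = -4.03125, g(m) = -0.3819 (−); new bracket [-4.03125, -3.8125]
m = -3.921875, g(m) = 0.8953 (+); new bracket [-4.03125, -3.921875]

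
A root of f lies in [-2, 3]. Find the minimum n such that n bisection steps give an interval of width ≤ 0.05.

Width after n steps is 5/2^n. Need 2^n ≥ 5/0.05 = 100.
2^6 = 64 < 100 ≤ 2^7 = 128, so n = 7.

7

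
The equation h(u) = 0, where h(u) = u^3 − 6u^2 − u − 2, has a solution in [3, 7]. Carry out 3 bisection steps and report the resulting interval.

[6, 6.5]

m = 5, h(m) = -32 (−); new bracket [5, 7]
m = 6, h(m) = -8 (−); new bracket [6, 7]
m = 6.5, h(m) = 12.625 (+); new bracket [6, 6.5]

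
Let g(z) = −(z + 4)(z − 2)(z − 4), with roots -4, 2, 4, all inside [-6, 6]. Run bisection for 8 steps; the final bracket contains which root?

midpoint 0: g = -32 < 0 → [-6, 0]
midpoint -3: g = -35 < 0 → [-6, -3]
midpoint -4.5: g = 27.625 > 0 → [-4.5, -3]
midpoint -3.75: g = -11.1406 < 0 → [-4.5, -3.75]
midpoint -4.125: g = 6.2207 > 0 → [-4.125, -3.75]
midpoint -3.9375: g = -2.9456 < 0 → [-4.125, -3.9375]
midpoint -4.03125: g = 1.5137 > 0 → [-4.03125, -3.9375]
midpoint -3.984375: g = -0.7466 < 0 → [-4.03125, -3.984375]

-4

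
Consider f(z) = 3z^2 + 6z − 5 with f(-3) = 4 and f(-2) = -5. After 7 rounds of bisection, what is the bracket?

z = -2.5 gives f = -1.25, negative; keep [-3, -2.5]
z = -2.75 gives f = 1.1875, positive; keep [-2.75, -2.5]
z = -2.625 gives f = -0.078125, negative; keep [-2.75, -2.625]
z = -2.6875 gives f = 0.543, positive; keep [-2.6875, -2.625]
z = -2.65625 gives f = 0.2295, positive; keep [-2.65625, -2.625]
z = -2.640625 gives f = 0.075, positive; keep [-2.640625, -2.625]
z = -2.6328125 gives f = -0.0018, negative; keep [-2.640625, -2.6328125]

[-2.640625, -2.6328125]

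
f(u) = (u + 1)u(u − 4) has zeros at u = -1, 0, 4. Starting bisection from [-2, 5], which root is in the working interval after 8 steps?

u = 1.5 gives f = -9.375, negative; keep [1.5, 5]
u = 3.25 gives f = -10.359375, negative; keep [3.25, 5]
u = 4.125 gives f = 2.642578, positive; keep [3.25, 4.125]
u = 3.6875 gives f = -5.4016, negative; keep [3.6875, 4.125]
u = 3.90625 gives f = -1.7967, negative; keep [3.90625, 4.125]
u = 4.015625 gives f = 0.3147, positive; keep [3.90625, 4.015625]
u = 3.9609375 gives f = -0.7676, negative; keep [3.9609375, 4.015625]
u = 3.98828125 gives f = -0.2331, negative; keep [3.98828125, 4.015625]

4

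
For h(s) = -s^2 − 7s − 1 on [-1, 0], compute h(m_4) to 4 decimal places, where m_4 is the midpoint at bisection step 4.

m = -0.5, h(m) = 2.25 (+); new bracket [-0.5, 0]
m = -0.25, h(m) = 0.6875 (+); new bracket [-0.25, 0]
m = -0.125, h(m) = -0.140625 (−); new bracket [-0.25, -0.125]
m = -0.1875, h(m) = 0.2773 (+); new bracket [-0.1875, -0.125]

0.2773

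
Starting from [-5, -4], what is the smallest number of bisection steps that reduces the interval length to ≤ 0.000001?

20

Width after n steps is 1/2^n. Need 2^n ≥ 1/0.000001 = 1000000.
2^19 = 524288 < 1000000 ≤ 2^20 = 1048576, so n = 20.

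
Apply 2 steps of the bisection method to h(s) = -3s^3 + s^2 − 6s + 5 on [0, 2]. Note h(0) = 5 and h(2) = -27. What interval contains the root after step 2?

[0.5, 1]

midpoint 1: h = -3 < 0 → [0, 1]
midpoint 0.5: h = 1.875 > 0 → [0.5, 1]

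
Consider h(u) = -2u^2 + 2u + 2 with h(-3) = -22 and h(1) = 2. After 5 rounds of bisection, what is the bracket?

h(-1) = -2 < 0, so the root lies in [-1, 1]
h(0) = 2 > 0, so the root lies in [-1, 0]
h(-0.5) = 0.5 > 0, so the root lies in [-1, -0.5]
h(-0.75) = -0.625 < 0, so the root lies in [-0.75, -0.5]
h(-0.625) = -0.0312 < 0, so the root lies in [-0.625, -0.5]

[-0.625, -0.5]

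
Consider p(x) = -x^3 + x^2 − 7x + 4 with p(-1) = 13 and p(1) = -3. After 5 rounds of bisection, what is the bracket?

[0.5625, 0.625]

x = 0 gives p = 4, positive; keep [0, 1]
x = 0.5 gives p = 0.625, positive; keep [0.5, 1]
x = 0.75 gives p = -1.109375, negative; keep [0.5, 0.75]
x = 0.625 gives p = -0.2285, negative; keep [0.5, 0.625]
x = 0.5625 gives p = 0.2009, positive; keep [0.5625, 0.625]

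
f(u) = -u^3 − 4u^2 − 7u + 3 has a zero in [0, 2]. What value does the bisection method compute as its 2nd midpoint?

0.5

u = 1 gives f = -9, negative; keep [0, 1]
u = 0.5 gives f = -1.625, negative; keep [0, 0.5]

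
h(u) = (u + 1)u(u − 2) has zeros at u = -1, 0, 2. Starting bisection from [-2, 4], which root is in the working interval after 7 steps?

m = 1, h(m) = -2 (−); new bracket [1, 4]
m = 2.5, h(m) = 4.375 (+); new bracket [1, 2.5]
m = 1.75, h(m) = -1.203125 (−); new bracket [1.75, 2.5]
m = 2.125, h(m) = 0.8301 (+); new bracket [1.75, 2.125]
m = 1.9375, h(m) = -0.3557 (−); new bracket [1.9375, 2.125]
m = 2.03125, h(m) = 0.1924 (+); new bracket [1.9375, 2.03125]
m = 1.984375, h(m) = -0.0925 (−); new bracket [1.984375, 2.03125]

2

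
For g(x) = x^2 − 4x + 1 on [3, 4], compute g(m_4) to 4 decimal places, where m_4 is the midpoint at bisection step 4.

m = 3.5, g(m) = -0.75 (−); new bracket [3.5, 4]
m = 3.75, g(m) = 0.0625 (+); new bracket [3.5, 3.75]
m = 3.625, g(m) = -0.359375 (−); new bracket [3.625, 3.75]
m = 3.6875, g(m) = -0.1523 (−); new bracket [3.6875, 3.75]

-0.1523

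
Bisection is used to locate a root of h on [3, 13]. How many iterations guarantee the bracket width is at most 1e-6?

Width after n steps is 10/2^n. Need 2^n ≥ 10/1e-6 = 10000000.
2^23 = 8388608 < 10000000 ≤ 2^24 = 16777216, so n = 24.

24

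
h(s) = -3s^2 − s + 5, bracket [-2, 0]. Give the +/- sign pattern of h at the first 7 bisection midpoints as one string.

+-+++-+

s = -1 gives h = 3, positive; keep [-2, -1]
s = -1.5 gives h = -0.25, negative; keep [-1.5, -1]
s = -1.25 gives h = 1.5625, positive; keep [-1.5, -1.25]
s = -1.375 gives h = 0.7031, positive; keep [-1.5, -1.375]
s = -1.4375 gives h = 0.2383, positive; keep [-1.5, -1.4375]
s = -1.46875 gives h = -0.0029, negative; keep [-1.46875, -1.4375]
s = -1.453125 gives h = 0.1184, positive; keep [-1.46875, -1.453125]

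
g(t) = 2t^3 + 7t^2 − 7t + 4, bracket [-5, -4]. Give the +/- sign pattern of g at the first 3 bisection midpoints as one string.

-++

m = -4.5, g(m) = -5 (−); new bracket [-4.5, -4]
m = -4.25, g(m) = 6.65625 (+); new bracket [-4.5, -4.25]
m = -4.375, g(m) = 1.128906 (+); new bracket [-4.5, -4.375]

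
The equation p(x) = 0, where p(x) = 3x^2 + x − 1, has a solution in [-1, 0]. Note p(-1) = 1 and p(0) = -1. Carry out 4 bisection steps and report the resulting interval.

m = -0.5, p(m) = -0.75 (−); new bracket [-1, -0.5]
m = -0.75, p(m) = -0.0625 (−); new bracket [-1, -0.75]
m = -0.875, p(m) = 0.421875 (+); new bracket [-0.875, -0.75]
m = -0.8125, p(m) = 0.168 (+); new bracket [-0.8125, -0.75]

[-0.8125, -0.75]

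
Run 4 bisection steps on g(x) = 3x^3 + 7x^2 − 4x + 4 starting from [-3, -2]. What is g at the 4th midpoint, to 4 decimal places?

m = -2.5, g(m) = 10.875 (+); new bracket [-3, -2.5]
m = -2.75, g(m) = 5.546875 (+); new bracket [-3, -2.75]
m = -2.875, g(m) = 2.068359 (+); new bracket [-3, -2.875]
m = -2.9375, g(m) = 0.1101 (+); new bracket [-3, -2.9375]

0.1101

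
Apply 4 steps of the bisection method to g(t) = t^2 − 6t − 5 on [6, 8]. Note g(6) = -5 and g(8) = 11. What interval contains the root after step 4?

t = 7 gives g = 2, positive; keep [6, 7]
t = 6.5 gives g = -1.75, negative; keep [6.5, 7]
t = 6.75 gives g = 0.0625, positive; keep [6.5, 6.75]
t = 6.625 gives g = -0.8594, negative; keep [6.625, 6.75]

[6.625, 6.75]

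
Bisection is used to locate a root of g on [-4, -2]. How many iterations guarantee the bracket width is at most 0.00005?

16

Width after n steps is 2/2^n. Need 2^n ≥ 2/0.00005 = 40000.
2^15 = 32768 < 40000 ≤ 2^16 = 65536, so n = 16.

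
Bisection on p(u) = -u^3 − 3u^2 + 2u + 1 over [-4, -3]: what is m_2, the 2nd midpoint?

-3.25

m = -3.5, p(m) = 0.125 (+); new bracket [-3.5, -3]
m = -3.25, p(m) = -2.859375 (−); new bracket [-3.5, -3.25]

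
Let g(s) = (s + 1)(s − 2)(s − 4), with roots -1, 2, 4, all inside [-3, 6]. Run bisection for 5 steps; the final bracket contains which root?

m = 1.5, g(m) = 3.125 (+); new bracket [-3, 1.5]
m = -0.75, g(m) = 3.265625 (+); new bracket [-3, -0.75]
m = -1.875, g(m) = -19.919922 (−); new bracket [-1.875, -0.75]
m = -1.3125, g(m) = -5.4993 (−); new bracket [-1.3125, -0.75]
m = -1.03125, g(m) = -0.4766 (−); new bracket [-1.03125, -0.75]

-1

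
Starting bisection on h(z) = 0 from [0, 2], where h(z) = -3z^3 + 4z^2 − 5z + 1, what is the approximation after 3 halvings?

0.25

h(1) = -3 < 0, so the root lies in [0, 1]
h(0.5) = -0.875 < 0, so the root lies in [0, 0.5]
h(0.25) = -0.046875 < 0, so the root lies in [0, 0.25]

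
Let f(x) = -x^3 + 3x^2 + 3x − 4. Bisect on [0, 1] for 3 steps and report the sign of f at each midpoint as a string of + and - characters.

--+

x = 0.5 gives f = -1.875, negative; keep [0.5, 1]
x = 0.75 gives f = -0.484375, negative; keep [0.75, 1]
x = 0.875 gives f = 0.251953, positive; keep [0.75, 0.875]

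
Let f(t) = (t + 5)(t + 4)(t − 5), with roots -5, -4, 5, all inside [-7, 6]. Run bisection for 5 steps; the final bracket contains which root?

5

m = -0.5, f(m) = -86.625 (−); new bracket [-0.5, 6]
m = 2.75, f(m) = -117.703125 (−); new bracket [2.75, 6]
m = 4.375, f(m) = -49.072266 (−); new bracket [4.375, 6]
m = 5.1875, f(m) = 17.5496 (+); new bracket [4.375, 5.1875]
m = 4.78125, f(m) = -18.7888 (−); new bracket [4.78125, 5.1875]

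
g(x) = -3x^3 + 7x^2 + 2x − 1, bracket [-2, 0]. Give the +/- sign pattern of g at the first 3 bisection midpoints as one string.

++-

midpoint -1: g = 7 > 0 → [-1, 0]
midpoint -0.5: g = 0.125 > 0 → [-0.5, 0]
midpoint -0.25: g = -1.015625 < 0 → [-0.5, -0.25]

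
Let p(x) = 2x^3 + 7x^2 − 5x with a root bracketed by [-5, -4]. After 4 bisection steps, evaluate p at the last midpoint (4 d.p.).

midpoint -4.5: p = -18 < 0 → [-4.5, -4]
midpoint -4.25: p = -5.84375 < 0 → [-4.25, -4]
midpoint -4.125: p = -0.644531 < 0 → [-4.125, -4]
midpoint -4.0625: p = 1.7456 > 0 → [-4.125, -4.0625]

1.7456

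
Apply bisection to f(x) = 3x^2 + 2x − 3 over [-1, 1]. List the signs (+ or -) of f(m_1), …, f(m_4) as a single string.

x = 0 gives f = -3, negative; keep [0, 1]
x = 0.5 gives f = -1.25, negative; keep [0.5, 1]
x = 0.75 gives f = 0.1875, positive; keep [0.5, 0.75]
x = 0.625 gives f = -0.5781, negative; keep [0.625, 0.75]

--+-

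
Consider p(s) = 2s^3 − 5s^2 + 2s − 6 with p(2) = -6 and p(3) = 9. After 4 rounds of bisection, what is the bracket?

m = 2.5, p(m) = -1 (−); new bracket [2.5, 3]
m = 2.75, p(m) = 3.28125 (+); new bracket [2.5, 2.75]
m = 2.625, p(m) = 0.972656 (+); new bracket [2.5, 2.625]
m = 2.5625, p(m) = -0.0542 (−); new bracket [2.5625, 2.625]

[2.5625, 2.625]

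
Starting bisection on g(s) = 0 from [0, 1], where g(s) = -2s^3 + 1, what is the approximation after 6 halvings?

m = 0.5, g(m) = 0.75 (+); new bracket [0.5, 1]
m = 0.75, g(m) = 0.15625 (+); new bracket [0.75, 1]
m = 0.875, g(m) = -0.339844 (−); new bracket [0.75, 0.875]
m = 0.8125, g(m) = -0.0728 (−); new bracket [0.75, 0.8125]
m = 0.78125, g(m) = 0.0463 (+); new bracket [0.78125, 0.8125]
m = 0.796875, g(m) = -0.012 (−); new bracket [0.78125, 0.796875]

0.796875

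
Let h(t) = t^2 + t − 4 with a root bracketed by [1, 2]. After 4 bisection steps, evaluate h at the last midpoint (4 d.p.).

0.0039

midpoint 1.5: h = -0.25 < 0 → [1.5, 2]
midpoint 1.75: h = 0.8125 > 0 → [1.5, 1.75]
midpoint 1.625: h = 0.265625 > 0 → [1.5, 1.625]
midpoint 1.5625: h = 0.0039 > 0 → [1.5, 1.5625]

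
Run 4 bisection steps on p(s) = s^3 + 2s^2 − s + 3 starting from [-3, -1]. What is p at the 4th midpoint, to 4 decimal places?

-1.3574

m = -2, p(m) = 5 (+); new bracket [-3, -2]
m = -2.5, p(m) = 2.375 (+); new bracket [-3, -2.5]
m = -2.75, p(m) = 0.078125 (+); new bracket [-3, -2.75]
m = -2.875, p(m) = -1.3574 (−); new bracket [-2.875, -2.75]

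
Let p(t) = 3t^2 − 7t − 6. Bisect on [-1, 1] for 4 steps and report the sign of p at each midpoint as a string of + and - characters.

--+-

p(0) = -6 < 0, so the root lies in [-1, 0]
p(-0.5) = -1.75 < 0, so the root lies in [-1, -0.5]
p(-0.75) = 0.9375 > 0, so the root lies in [-0.75, -0.5]
p(-0.625) = -0.4531 < 0, so the root lies in [-0.75, -0.625]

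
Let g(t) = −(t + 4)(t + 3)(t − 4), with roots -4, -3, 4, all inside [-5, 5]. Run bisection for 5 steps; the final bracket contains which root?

midpoint 0: g = 48 > 0 → [0, 5]
midpoint 2.5: g = 53.625 > 0 → [2.5, 5]
midpoint 3.75: g = 13.078125 > 0 → [3.75, 5]
midpoint 4.375: g = -23.1621 < 0 → [3.75, 4.375]
midpoint 4.0625: g = -3.5588 < 0 → [3.75, 4.0625]

4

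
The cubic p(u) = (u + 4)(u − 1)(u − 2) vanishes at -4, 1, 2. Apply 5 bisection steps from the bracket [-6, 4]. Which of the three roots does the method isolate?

-4

u = -1 gives p = 18, positive; keep [-6, -1]
u = -3.5 gives p = 12.375, positive; keep [-6, -3.5]
u = -4.75 gives p = -29.109375, negative; keep [-4.75, -3.5]
u = -4.125 gives p = -3.9238, negative; keep [-4.125, -3.5]
u = -3.8125 gives p = 5.2449, positive; keep [-4.125, -3.8125]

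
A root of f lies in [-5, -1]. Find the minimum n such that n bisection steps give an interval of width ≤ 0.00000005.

Width after n steps is 4/2^n. Need 2^n ≥ 4/0.00000005 = 80000000.
2^26 = 67108864 < 80000000 ≤ 2^27 = 134217728, so n = 27.

27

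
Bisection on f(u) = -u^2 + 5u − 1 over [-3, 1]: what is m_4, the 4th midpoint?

m = -1, f(m) = -7 (−); new bracket [-1, 1]
m = 0, f(m) = -1 (−); new bracket [0, 1]
m = 0.5, f(m) = 1.25 (+); new bracket [0, 0.5]
m = 0.25, f(m) = 0.1875 (+); new bracket [0, 0.25]

0.25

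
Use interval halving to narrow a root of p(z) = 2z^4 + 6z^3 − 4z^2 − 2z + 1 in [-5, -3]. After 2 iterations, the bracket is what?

midpoint -4: p = 73 > 0 → [-4, -3]
midpoint -3.5: p = 1.875 > 0 → [-3.5, -3]

[-3.5, -3]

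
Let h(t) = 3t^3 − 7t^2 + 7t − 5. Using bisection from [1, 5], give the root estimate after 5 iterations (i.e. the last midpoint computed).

t = 3 gives h = 34, positive; keep [1, 3]
t = 2 gives h = 5, positive; keep [1, 2]
t = 1.5 gives h = -0.125, negative; keep [1.5, 2]
t = 1.75 gives h = 1.8906, positive; keep [1.5, 1.75]
t = 1.625 gives h = 0.7637, positive; keep [1.5, 1.625]

1.625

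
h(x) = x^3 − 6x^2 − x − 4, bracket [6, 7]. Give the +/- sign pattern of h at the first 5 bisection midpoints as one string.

+-+++

x = 6.5 gives h = 10.625, positive; keep [6, 6.5]
x = 6.25 gives h = -0.484375, negative; keep [6.25, 6.5]
x = 6.375 gives h = 4.865234, positive; keep [6.25, 6.375]
x = 6.3125 gives h = 2.1399, positive; keep [6.25, 6.3125]
x = 6.28125 gives h = 0.8152, positive; keep [6.25, 6.28125]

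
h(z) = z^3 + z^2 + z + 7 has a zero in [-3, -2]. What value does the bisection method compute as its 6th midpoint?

-2.109375

h(-2.5) = -4.875 < 0, so the root lies in [-2.5, -2]
h(-2.25) = -1.578125 < 0, so the root lies in [-2.25, -2]
h(-2.125) = -0.205078 < 0, so the root lies in [-2.125, -2]
h(-2.0625) = 0.4177 > 0, so the root lies in [-2.125, -2.0625]
h(-2.09375) = 0.1115 > 0, so the root lies in [-2.125, -2.09375]
h(-2.109375) = -0.0455 < 0, so the root lies in [-2.109375, -2.09375]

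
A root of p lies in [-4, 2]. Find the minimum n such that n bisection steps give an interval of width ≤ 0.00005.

17

Width after n steps is 6/2^n. Need 2^n ≥ 6/0.00005 = 120000.
2^16 = 65536 < 120000 ≤ 2^17 = 131072, so n = 17.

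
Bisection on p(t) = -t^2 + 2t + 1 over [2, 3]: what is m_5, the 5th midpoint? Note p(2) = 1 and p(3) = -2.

p(2.5) = -0.25 < 0, so the root lies in [2, 2.5]
p(2.25) = 0.4375 > 0, so the root lies in [2.25, 2.5]
p(2.375) = 0.109375 > 0, so the root lies in [2.375, 2.5]
p(2.4375) = -0.0664 < 0, so the root lies in [2.375, 2.4375]
p(2.40625) = 0.0225 > 0, so the root lies in [2.40625, 2.4375]

2.40625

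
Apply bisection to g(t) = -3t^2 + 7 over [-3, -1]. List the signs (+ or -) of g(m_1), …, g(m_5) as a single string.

-+---

midpoint -2: g = -5 < 0 → [-2, -1]
midpoint -1.5: g = 0.25 > 0 → [-2, -1.5]
midpoint -1.75: g = -2.1875 < 0 → [-1.75, -1.5]
midpoint -1.625: g = -0.9219 < 0 → [-1.625, -1.5]
midpoint -1.5625: g = -0.3242 < 0 → [-1.5625, -1.5]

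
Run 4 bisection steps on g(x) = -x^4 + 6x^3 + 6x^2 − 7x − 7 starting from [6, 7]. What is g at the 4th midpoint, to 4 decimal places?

x = 6.5 gives g = 63.6875, positive; keep [6.5, 7]
x = 6.75 gives g = -11.535156, negative; keep [6.5, 6.75]
x = 6.625 gives g = 28.234131, positive; keep [6.625, 6.75]
x = 6.6875 gives g = 8.904, positive; keep [6.6875, 6.75]

8.9040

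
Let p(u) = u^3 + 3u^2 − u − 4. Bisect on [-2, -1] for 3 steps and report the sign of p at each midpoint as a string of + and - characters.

u = -1.5 gives p = 0.875, positive; keep [-1.5, -1]
u = -1.25 gives p = -0.015625, negative; keep [-1.5, -1.25]
u = -1.375 gives p = 0.447266, positive; keep [-1.375, -1.25]

+-+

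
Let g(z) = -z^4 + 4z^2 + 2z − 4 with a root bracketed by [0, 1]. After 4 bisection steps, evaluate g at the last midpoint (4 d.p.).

-0.1702

midpoint 0.5: g = -2.0625 < 0 → [0.5, 1]
midpoint 0.75: g = -0.566406 < 0 → [0.75, 1]
midpoint 0.875: g = 0.226318 > 0 → [0.75, 0.875]
midpoint 0.8125: g = -0.1702 < 0 → [0.8125, 0.875]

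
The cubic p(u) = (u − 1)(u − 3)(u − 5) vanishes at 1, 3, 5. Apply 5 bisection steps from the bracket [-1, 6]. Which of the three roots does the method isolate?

1

u = 2.5 gives p = 1.875, positive; keep [-1, 2.5]
u = 0.75 gives p = -2.390625, negative; keep [0.75, 2.5]
u = 1.625 gives p = 2.900391, positive; keep [0.75, 1.625]
u = 1.1875 gives p = 1.2957, positive; keep [0.75, 1.1875]
u = 0.96875 gives p = -0.2559, negative; keep [0.96875, 1.1875]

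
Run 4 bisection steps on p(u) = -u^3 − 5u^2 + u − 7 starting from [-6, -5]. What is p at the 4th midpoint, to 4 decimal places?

u = -5.5 gives p = 2.625, positive; keep [-5.5, -5]
u = -5.25 gives p = -5.359375, negative; keep [-5.5, -5.25]
u = -5.375 gives p = -1.541016, negative; keep [-5.5, -5.375]
u = -5.4375 gives p = 0.4978, positive; keep [-5.4375, -5.375]

0.4978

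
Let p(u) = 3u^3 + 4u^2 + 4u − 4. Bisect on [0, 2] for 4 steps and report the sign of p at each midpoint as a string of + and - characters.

+-++

midpoint 1: p = 7 > 0 → [0, 1]
midpoint 0.5: p = -0.625 < 0 → [0.5, 1]
midpoint 0.75: p = 2.515625 > 0 → [0.5, 0.75]
midpoint 0.625: p = 0.7949 > 0 → [0.5, 0.625]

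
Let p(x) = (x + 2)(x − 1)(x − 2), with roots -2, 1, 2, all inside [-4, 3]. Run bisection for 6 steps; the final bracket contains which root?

midpoint -0.5: p = 5.625 > 0 → [-4, -0.5]
midpoint -2.25: p = -3.453125 < 0 → [-2.25, -0.5]
midpoint -1.375: p = 5.009766 > 0 → [-2.25, -1.375]
midpoint -1.8125: p = 2.0105 > 0 → [-2.25, -1.8125]
midpoint -2.03125: p = -0.3819 < 0 → [-2.03125, -1.8125]
midpoint -1.921875: p = 0.8953 > 0 → [-2.03125, -1.921875]

-2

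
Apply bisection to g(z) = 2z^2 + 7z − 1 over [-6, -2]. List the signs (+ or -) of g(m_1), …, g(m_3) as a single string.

m = -4, g(m) = 3 (+); new bracket [-4, -2]
m = -3, g(m) = -4 (−); new bracket [-4, -3]
m = -3.5, g(m) = -1 (−); new bracket [-4, -3.5]

+--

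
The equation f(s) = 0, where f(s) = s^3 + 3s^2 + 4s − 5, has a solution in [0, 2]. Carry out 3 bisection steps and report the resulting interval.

s = 1 gives f = 3, positive; keep [0, 1]
s = 0.5 gives f = -2.125, negative; keep [0.5, 1]
s = 0.75 gives f = 0.109375, positive; keep [0.5, 0.75]

[0.5, 0.75]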